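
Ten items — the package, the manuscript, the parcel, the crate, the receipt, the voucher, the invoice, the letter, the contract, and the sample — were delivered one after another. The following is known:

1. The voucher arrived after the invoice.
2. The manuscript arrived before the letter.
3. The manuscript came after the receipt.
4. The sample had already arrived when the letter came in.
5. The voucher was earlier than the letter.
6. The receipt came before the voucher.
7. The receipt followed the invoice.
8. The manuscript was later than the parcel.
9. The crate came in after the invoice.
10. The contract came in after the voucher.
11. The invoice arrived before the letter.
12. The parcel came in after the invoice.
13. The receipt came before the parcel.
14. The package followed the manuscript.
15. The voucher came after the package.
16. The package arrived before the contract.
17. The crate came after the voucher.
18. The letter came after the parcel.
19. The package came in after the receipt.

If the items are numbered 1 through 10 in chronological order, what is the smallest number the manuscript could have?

The invoice, the parcel, and the receipt must all come before the manuscript — 3 forced predecessors.
Nothing else is forced ahead of the manuscript, so its earliest slot is position 3 + 1 = 4.

4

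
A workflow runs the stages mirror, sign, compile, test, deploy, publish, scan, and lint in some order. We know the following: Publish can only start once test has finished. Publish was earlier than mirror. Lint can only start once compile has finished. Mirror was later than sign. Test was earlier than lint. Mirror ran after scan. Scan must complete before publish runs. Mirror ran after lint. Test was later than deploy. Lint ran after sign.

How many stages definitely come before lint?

Directly stated before lint: compile, sign, and test.
Deploy reaches lint via deploy → test → lint.
No chain forces publish (or any of the others) ahead of lint.
That's compile, deploy, sign, and test — 4 in all.

4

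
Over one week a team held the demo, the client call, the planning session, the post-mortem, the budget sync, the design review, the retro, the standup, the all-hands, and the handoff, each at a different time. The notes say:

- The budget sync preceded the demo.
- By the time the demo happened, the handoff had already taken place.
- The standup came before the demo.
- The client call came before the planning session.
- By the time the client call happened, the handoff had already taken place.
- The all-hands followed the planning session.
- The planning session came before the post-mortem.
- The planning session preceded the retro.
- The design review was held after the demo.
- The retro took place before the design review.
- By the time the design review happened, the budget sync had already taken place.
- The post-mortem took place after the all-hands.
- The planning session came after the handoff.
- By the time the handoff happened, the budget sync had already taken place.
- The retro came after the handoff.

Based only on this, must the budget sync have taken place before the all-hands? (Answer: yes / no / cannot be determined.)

yes

Chain the constraints: the budget sync → the handoff → the planning session → the all-hands. Each link is directly stated, so the budget sync comes before the all-hands.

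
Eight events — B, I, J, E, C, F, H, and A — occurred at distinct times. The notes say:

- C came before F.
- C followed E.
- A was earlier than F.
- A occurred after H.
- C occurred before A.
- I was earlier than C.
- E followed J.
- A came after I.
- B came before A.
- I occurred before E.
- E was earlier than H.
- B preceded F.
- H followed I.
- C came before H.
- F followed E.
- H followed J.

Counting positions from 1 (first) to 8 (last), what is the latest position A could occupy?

A must come before F — 1 event forced after it.
Everything else can be placed before A in some valid order, so A can sit as late as position 8 − 1 = 7.

7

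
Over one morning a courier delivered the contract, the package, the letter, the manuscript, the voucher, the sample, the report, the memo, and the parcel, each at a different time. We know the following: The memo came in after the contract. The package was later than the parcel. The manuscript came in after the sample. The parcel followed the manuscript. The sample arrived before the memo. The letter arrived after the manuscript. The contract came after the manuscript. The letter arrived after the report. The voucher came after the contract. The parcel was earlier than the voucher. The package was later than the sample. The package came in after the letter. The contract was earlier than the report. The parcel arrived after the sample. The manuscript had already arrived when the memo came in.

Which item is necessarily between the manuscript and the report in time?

the contract

Tracing the constraints gives the manuscript → the contract → the report, so the contract sits after the manuscript and before the report.
No other item is forced both after the manuscript and before the report.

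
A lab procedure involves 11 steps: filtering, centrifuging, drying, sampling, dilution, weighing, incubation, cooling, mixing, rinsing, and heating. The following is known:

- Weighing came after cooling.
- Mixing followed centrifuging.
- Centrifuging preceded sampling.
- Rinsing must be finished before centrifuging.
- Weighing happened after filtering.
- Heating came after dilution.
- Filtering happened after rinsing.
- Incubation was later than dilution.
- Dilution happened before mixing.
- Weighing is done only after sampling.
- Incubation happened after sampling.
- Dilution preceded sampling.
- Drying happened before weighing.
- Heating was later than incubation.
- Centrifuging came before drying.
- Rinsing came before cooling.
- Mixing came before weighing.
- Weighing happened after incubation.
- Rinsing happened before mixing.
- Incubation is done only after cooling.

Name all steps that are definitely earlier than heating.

centrifuging, cooling, dilution, incubation, rinsing, sampling

Directly stated before heating: dilution and incubation.
Centrifuging reaches heating via centrifuging → sampling → incubation → heating.
Cooling reaches heating via cooling → incubation → heating.
Rinsing reaches heating via rinsing → cooling → incubation → heating.
Likewise sampling reaches heating by chaining the stated constraints.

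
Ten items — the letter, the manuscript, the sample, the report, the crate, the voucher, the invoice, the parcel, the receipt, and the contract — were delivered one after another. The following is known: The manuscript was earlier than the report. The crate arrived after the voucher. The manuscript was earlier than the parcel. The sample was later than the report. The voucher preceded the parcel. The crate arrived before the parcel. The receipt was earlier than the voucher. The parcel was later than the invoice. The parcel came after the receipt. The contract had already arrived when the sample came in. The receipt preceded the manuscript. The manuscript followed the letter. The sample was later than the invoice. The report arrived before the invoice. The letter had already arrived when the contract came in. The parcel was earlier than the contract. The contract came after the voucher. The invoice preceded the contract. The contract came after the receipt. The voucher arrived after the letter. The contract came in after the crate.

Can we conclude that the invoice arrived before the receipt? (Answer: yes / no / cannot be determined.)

no

Tracing the constraints gives the receipt → the manuscript → the report → the invoice, so the receipt must come before the invoice.
That means the invoice cannot be before the receipt.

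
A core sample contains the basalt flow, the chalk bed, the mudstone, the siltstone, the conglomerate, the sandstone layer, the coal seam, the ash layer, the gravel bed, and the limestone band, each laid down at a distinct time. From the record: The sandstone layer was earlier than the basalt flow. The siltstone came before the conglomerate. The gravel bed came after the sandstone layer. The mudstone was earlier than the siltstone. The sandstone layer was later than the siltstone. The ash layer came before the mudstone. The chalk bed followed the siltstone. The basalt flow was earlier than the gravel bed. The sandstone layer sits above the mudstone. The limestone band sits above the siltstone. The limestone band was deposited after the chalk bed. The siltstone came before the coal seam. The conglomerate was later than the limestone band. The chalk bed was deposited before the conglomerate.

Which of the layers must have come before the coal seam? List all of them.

Directly stated before the coal seam: the siltstone.
The ash layer reaches the coal seam via the ash layer → the mudstone → the siltstone → the coal seam.
The mudstone reaches the coal seam via the mudstone → the siltstone → the coal seam.

the ash layer, the mudstone, the siltstone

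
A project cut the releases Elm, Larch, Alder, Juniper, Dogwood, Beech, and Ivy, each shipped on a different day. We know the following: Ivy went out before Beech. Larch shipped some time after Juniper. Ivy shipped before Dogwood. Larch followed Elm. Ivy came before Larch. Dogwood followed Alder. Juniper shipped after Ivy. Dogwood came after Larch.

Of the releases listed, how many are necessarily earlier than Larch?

3

Directly stated before Larch: Elm, Ivy, and Juniper.
No chain forces Beech (or any of the others) ahead of Larch.
That's Elm, Ivy, and Juniper — 3 in all.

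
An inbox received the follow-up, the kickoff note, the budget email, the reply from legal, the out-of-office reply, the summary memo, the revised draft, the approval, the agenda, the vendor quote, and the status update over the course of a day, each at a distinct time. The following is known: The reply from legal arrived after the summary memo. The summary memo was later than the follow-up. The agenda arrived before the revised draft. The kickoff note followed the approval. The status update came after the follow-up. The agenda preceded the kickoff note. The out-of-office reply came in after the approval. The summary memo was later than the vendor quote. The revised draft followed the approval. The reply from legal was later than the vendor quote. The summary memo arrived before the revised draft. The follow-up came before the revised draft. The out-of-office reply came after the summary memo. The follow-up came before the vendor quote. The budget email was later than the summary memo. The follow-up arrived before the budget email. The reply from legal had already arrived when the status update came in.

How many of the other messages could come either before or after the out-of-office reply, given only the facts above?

6

Forced before the out-of-office reply: the approval, the follow-up, the summary memo, and the vendor quote.
That leaves the agenda, the budget email, the kickoff note, the reply from legal, the revised draft, and the status update with no forced order relative to the out-of-office reply — 6.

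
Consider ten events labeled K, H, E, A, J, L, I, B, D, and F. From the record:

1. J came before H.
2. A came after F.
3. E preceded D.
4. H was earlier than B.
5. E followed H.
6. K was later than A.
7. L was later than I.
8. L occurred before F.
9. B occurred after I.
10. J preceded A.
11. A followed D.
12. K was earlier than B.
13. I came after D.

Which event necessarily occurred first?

J has a chain of constraints placing it before every other event, so J must be first.

J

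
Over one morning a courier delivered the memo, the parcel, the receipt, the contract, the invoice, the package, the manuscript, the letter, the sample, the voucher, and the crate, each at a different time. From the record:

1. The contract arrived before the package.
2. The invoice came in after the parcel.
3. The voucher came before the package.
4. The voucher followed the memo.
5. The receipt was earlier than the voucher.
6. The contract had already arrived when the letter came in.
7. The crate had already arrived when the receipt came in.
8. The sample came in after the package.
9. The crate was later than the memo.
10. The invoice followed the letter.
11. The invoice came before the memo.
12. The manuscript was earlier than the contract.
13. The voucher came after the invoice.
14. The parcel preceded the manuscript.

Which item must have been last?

Every other item has a chain of constraints placing it before the sample, so the sample is last.

the sample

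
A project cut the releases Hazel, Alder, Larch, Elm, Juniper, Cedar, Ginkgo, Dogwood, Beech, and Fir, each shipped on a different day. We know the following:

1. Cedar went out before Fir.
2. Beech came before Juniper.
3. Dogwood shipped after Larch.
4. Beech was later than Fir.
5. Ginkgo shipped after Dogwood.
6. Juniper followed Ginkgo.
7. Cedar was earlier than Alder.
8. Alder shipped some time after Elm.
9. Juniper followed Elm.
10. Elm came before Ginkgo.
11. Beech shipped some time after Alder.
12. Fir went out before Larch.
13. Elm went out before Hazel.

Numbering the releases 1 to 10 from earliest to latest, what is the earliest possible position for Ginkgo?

Cedar, Dogwood, Elm, Fir, and Larch must all come before Ginkgo — 5 forced predecessors.
Nothing else is forced ahead of Ginkgo, so its earliest slot is position 5 + 1 = 6.

6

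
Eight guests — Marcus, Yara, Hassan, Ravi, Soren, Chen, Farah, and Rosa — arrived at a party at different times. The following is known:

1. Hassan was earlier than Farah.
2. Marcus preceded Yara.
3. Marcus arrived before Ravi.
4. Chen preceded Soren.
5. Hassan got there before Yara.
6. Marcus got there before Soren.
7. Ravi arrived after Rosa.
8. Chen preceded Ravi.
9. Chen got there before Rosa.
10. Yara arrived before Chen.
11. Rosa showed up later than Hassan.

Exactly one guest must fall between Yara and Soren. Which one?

Tracing the constraints gives Yara → Chen → Soren, so Chen sits after Yara and before Soren.
No other guest is forced both after Yara and before Soren.

Chen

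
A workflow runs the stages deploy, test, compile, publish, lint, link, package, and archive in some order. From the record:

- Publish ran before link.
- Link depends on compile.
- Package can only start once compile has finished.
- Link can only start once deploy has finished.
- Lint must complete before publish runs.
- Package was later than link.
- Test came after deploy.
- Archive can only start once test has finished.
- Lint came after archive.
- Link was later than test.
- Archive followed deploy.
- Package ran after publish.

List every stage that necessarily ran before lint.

archive, deploy, test

Directly stated before lint: archive.
Deploy reaches lint via deploy → archive → lint.
Test reaches lint via test → archive → lint.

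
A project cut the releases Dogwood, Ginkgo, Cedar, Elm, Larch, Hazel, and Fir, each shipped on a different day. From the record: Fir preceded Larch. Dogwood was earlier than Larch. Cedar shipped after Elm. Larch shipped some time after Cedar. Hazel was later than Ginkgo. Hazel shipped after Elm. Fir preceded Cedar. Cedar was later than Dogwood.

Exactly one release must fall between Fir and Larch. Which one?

Cedar

Tracing the constraints gives Fir → Cedar → Larch, so Cedar sits after Fir and before Larch.
No other release is forced both after Fir and before Larch.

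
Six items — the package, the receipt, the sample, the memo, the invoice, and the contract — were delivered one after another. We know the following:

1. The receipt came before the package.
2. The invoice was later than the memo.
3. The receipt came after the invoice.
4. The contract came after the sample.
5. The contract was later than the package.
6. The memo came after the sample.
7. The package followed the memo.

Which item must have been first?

The sample has a chain of constraints placing it before every other item, so the sample must be first.

the sample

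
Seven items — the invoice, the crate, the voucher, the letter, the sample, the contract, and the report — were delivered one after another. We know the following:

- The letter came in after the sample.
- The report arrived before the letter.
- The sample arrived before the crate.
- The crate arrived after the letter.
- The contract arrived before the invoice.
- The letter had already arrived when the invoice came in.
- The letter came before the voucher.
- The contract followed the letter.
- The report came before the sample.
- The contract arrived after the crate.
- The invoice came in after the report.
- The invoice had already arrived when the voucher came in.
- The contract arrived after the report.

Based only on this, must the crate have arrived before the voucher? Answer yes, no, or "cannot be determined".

yes

Chain the constraints: the crate → the contract → the invoice → the voucher. Each link is directly stated, so the crate comes before the voucher.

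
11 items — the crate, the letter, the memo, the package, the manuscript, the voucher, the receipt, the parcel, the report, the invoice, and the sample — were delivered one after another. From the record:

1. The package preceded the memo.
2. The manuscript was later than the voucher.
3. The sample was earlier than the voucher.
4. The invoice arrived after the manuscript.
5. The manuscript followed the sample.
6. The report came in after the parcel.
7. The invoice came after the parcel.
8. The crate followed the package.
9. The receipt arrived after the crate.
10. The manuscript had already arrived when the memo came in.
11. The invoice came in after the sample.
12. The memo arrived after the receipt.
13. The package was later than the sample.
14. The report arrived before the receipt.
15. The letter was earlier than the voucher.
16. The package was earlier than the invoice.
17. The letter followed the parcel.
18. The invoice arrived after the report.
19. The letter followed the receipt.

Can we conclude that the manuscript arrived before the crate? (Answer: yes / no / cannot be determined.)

no

Tracing the constraints gives the crate → the receipt → the letter → the voucher → the manuscript, so the crate must come before the manuscript.
That means the manuscript cannot be before the crate.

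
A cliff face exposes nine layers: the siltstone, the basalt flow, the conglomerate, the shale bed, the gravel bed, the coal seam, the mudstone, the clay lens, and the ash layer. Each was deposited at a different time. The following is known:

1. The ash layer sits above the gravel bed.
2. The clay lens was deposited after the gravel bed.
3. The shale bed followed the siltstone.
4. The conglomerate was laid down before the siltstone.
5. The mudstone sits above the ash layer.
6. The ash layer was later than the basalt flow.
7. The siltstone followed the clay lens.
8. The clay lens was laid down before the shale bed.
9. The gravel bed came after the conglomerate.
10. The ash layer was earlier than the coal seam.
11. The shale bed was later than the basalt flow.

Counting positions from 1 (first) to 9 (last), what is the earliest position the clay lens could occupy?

The conglomerate and the gravel bed must both come before the clay lens — 2 forced predecessors.
Nothing else is forced ahead of the clay lens, so its earliest slot is position 2 + 1 = 3.

3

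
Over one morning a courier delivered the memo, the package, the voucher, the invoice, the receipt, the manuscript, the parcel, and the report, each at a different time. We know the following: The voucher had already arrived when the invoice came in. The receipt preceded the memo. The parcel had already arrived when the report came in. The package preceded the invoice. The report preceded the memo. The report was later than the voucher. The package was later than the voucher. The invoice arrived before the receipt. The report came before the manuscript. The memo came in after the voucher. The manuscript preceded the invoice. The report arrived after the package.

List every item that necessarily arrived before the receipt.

the invoice, the manuscript, the package, the parcel, the report, the voucher

Directly stated before the receipt: the invoice.
The manuscript reaches the receipt via the manuscript → the invoice → the receipt.
The package reaches the receipt via the package → the invoice → the receipt.
The parcel reaches the receipt via the parcel → the report → the manuscript → the invoice → the receipt.
Likewise the report and the voucher each reach the receipt by chaining the stated constraints.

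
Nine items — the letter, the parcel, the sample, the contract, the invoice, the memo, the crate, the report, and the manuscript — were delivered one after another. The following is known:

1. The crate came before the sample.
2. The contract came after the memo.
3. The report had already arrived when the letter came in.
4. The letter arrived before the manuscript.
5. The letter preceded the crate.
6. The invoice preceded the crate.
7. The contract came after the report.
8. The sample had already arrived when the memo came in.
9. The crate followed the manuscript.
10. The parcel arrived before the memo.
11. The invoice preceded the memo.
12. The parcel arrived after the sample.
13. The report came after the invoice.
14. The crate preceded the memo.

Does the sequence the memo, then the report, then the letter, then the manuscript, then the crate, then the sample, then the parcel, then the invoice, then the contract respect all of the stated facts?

no

The constraints require the crate before the memo, but in the proposed sequence the memo appears ahead of the crate. That one violation is enough.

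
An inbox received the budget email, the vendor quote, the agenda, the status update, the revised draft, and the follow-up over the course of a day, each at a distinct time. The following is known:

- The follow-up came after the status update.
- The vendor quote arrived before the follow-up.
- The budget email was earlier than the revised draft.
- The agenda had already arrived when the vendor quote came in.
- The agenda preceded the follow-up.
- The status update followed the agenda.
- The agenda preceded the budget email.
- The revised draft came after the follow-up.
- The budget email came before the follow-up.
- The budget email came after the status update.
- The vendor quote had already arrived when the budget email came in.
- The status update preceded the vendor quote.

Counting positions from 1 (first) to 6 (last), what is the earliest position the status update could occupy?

The agenda must come before the status update — 1 forced predecessor.
Nothing else is forced ahead of the status update, so its earliest slot is position 1 + 1 = 2.

2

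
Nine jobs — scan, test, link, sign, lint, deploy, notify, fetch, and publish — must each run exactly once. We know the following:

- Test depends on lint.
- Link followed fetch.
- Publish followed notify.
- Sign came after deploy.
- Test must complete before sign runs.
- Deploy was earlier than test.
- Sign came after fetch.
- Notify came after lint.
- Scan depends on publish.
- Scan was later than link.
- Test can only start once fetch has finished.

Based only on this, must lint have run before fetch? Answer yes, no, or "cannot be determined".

cannot be determined

No chain of stated constraints runs from lint to fetch, and none runs from fetch to lint either.
So the relative order of lint and fetch is not fixed by the given facts.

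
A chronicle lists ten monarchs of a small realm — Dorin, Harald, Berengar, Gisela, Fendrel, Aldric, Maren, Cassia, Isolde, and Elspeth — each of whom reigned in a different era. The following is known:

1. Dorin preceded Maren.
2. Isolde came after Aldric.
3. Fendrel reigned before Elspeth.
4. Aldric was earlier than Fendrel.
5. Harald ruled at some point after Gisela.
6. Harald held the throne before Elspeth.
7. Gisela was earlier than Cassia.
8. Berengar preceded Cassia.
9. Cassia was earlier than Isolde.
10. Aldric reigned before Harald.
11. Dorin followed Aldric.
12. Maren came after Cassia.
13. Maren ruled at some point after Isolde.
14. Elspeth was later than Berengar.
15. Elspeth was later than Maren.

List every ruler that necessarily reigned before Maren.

Directly stated before Maren: Cassia, Dorin, and Isolde.
Aldric reaches Maren via Aldric → Isolde → Maren.
Berengar reaches Maren via Berengar → Cassia → Maren.
Gisela reaches Maren via Gisela → Cassia → Maren.

Aldric, Berengar, Cassia, Dorin, Gisela, Isolde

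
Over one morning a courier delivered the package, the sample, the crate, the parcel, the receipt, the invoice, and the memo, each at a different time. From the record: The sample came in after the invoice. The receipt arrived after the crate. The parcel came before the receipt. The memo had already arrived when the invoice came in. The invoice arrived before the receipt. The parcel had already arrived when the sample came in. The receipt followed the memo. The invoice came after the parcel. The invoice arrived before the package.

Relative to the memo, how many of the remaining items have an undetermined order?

2

Forced after the memo: the invoice, the package, the receipt, and the sample.
That leaves the crate and the parcel with no forced order relative to the memo — 2.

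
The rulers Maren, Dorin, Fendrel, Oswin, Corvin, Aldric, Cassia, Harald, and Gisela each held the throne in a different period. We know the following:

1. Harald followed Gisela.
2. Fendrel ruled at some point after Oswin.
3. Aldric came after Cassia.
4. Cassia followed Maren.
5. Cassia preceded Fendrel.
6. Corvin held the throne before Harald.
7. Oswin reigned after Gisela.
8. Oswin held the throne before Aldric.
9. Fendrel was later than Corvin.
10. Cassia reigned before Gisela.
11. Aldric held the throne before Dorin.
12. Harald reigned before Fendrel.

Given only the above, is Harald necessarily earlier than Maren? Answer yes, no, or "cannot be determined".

no

Tracing the constraints gives Maren → Cassia → Gisela → Harald, so Maren must come before Harald.
That means Harald cannot be before Maren.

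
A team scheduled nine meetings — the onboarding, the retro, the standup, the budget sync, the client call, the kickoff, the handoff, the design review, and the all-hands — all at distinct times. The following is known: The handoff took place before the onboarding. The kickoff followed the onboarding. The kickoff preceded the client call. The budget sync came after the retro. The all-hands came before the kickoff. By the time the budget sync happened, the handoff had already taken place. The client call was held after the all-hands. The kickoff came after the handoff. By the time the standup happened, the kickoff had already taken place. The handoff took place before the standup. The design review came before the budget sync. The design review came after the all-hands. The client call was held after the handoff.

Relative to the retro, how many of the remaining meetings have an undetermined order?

Forced after the retro: the budget sync.
That leaves the all-hands, the client call, the design review, the handoff, the kickoff, the onboarding, and the standup with no forced order relative to the retro — 7.

7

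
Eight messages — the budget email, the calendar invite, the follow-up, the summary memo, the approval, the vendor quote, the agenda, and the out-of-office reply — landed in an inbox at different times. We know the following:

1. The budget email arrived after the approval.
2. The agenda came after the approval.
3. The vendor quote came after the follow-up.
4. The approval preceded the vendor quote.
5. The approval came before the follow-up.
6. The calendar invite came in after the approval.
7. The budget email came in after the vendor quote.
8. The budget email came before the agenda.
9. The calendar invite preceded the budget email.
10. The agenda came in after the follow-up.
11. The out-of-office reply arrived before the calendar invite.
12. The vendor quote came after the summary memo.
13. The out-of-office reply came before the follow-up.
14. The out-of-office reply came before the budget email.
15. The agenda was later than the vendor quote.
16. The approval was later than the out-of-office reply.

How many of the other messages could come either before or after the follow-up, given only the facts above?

Forced before the follow-up: the approval and the out-of-office reply; forced after the follow-up: the agenda, the budget email, and the vendor quote.
That leaves the calendar invite and the summary memo with no forced order relative to the follow-up — 2.

2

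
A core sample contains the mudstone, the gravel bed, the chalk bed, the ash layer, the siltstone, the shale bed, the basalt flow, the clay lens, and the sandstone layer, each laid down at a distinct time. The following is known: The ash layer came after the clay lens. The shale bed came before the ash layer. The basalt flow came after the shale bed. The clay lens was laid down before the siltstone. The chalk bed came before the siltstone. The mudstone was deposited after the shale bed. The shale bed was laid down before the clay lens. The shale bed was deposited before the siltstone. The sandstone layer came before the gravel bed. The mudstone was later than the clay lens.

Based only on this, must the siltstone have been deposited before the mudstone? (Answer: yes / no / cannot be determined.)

No chain of stated constraints runs from the siltstone to the mudstone, and none runs from the mudstone to the siltstone either.
So the relative order of the siltstone and the mudstone is not fixed by the given facts.

cannot be determined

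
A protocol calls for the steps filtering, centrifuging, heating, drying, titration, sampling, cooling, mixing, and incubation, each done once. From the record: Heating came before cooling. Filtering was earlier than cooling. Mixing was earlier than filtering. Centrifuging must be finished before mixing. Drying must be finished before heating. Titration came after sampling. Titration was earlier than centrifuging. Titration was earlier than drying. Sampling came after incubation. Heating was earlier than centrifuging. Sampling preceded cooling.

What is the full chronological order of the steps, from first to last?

The constraints fix every adjacent pair, so only one ordering works:
incubation → sampling → titration → drying → heating → centrifuging → mixing → filtering → cooling.

incubation, sampling, titration, drying, heating, centrifuging, mixing, filtering, cooling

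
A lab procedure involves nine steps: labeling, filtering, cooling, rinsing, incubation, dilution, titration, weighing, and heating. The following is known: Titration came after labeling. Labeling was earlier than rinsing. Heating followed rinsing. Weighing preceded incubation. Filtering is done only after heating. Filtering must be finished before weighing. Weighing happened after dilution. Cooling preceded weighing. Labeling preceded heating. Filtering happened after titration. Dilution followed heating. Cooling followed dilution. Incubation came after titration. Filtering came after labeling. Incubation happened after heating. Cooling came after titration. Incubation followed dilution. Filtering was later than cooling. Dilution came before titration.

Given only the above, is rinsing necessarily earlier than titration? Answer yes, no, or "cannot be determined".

Chain the constraints: rinsing → heating → dilution → titration. Each link is directly stated, so rinsing comes before titration.

yes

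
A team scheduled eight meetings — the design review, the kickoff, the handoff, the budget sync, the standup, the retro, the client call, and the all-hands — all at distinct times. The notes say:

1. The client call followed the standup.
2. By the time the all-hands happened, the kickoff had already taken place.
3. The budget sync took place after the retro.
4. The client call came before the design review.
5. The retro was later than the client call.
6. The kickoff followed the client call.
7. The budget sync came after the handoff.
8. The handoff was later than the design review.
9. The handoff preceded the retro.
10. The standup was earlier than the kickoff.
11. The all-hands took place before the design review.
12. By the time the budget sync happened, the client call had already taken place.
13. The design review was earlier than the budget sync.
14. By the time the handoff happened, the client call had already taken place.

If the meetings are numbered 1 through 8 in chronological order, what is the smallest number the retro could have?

The all-hands, the client call, the design review, the handoff, the kickoff, and the standup must all come before the retro — 6 forced predecessors.
Nothing else is forced ahead of the retro, so its earliest slot is position 6 + 1 = 7.

7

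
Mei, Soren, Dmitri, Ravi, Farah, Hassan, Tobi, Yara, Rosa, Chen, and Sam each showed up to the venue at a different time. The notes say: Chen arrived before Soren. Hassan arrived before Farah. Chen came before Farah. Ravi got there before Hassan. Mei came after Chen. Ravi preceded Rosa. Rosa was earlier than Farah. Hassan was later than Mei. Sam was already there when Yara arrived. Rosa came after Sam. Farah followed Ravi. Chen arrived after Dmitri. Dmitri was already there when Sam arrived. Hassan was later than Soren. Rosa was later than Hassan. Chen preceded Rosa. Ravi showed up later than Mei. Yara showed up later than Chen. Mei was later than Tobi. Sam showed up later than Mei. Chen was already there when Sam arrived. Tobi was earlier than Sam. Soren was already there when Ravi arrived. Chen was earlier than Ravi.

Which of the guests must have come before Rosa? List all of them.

Chen, Dmitri, Hassan, Mei, Ravi, Sam, Soren, Tobi

Directly stated before Rosa: Chen, Hassan, Ravi, and Sam.
Dmitri reaches Rosa via Dmitri → Chen → Rosa.
Mei reaches Rosa via Mei → Sam → Rosa.
Soren reaches Rosa via Soren → Hassan → Rosa.
Likewise Tobi reaches Rosa by chaining the stated constraints.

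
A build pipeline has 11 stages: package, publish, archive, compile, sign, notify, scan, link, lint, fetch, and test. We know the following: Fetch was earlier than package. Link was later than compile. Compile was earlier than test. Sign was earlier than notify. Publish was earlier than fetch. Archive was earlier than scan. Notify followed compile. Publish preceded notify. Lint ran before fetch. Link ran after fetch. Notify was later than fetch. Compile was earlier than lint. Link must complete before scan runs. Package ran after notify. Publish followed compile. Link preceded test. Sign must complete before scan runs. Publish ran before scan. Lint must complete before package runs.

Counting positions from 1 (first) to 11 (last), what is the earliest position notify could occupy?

Compile, fetch, lint, publish, and sign must all come before notify — 5 forced predecessors.
Nothing else is forced ahead of notify, so its earliest slot is position 5 + 1 = 6.

6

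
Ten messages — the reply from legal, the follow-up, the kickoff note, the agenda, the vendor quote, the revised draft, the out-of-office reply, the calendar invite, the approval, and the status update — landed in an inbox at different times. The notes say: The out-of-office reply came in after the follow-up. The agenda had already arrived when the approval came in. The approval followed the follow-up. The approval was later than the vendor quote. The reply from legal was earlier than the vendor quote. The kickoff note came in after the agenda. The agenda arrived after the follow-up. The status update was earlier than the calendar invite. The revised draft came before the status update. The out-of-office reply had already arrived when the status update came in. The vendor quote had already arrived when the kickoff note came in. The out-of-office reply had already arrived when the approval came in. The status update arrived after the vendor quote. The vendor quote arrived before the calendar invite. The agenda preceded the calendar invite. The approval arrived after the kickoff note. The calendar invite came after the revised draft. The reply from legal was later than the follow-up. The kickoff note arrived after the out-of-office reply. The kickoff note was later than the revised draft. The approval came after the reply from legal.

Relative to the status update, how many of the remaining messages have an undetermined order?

3

Forced before the status update: the follow-up, the out-of-office reply, the reply from legal, the revised draft, and the vendor quote; forced after the status update: the calendar invite.
That leaves the agenda, the approval, and the kickoff note with no forced order relative to the status update — 3.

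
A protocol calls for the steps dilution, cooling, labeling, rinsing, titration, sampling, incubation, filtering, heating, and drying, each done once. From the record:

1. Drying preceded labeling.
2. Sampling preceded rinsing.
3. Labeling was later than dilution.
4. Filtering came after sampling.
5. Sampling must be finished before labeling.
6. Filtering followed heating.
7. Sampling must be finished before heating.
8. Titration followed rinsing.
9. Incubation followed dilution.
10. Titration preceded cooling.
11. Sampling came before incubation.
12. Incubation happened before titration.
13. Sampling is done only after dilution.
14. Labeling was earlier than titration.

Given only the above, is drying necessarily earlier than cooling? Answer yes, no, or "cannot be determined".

yes

Chain the constraints: drying → labeling → titration → cooling. Each link is directly stated, so drying comes before cooling.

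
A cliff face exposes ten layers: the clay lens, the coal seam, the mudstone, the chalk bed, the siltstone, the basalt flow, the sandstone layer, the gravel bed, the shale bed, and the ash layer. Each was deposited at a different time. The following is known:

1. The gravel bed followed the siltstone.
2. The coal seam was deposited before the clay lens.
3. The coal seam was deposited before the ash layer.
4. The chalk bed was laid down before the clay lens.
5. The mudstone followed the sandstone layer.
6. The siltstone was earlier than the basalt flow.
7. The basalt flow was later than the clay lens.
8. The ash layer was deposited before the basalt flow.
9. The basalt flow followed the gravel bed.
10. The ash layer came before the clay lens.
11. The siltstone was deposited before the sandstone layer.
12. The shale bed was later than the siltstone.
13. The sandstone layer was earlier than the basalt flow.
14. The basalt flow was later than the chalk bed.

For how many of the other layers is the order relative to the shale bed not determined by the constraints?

8

Forced before the shale bed: the siltstone.
That leaves the ash layer, the basalt flow, the chalk bed, the clay lens, the coal seam, the gravel bed, the mudstone, and the sandstone layer with no forced order relative to the shale bed — 8.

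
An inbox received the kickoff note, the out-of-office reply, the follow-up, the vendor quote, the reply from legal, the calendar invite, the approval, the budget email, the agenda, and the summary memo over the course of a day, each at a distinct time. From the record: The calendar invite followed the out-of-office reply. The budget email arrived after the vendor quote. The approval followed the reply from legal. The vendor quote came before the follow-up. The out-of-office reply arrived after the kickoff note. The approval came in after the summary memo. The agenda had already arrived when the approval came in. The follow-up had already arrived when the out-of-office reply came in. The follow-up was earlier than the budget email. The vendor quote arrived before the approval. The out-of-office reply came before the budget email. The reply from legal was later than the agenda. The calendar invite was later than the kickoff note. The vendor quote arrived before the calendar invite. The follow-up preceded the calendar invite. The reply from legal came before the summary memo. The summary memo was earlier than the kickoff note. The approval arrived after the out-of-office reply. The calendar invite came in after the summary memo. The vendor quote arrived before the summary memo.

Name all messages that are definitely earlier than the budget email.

Directly stated before the budget email: the follow-up, the out-of-office reply, and the vendor quote.
The agenda reaches the budget email via the agenda → the reply from legal → the summary memo → the kickoff note → the out-of-office reply → the budget email.
The kickoff note reaches the budget email via the kickoff note → the out-of-office reply → the budget email.
The reply from legal reaches the budget email via the reply from legal → the summary memo → the kickoff note → the out-of-office reply → the budget email.
Likewise the summary memo reaches the budget email by chaining the stated constraints.
No chain forces the calendar invite (or any of the others) ahead of the budget email.

the agenda, the follow-up, the kickoff note, the out-of-office reply, the reply from legal, the summary memo, the vendor quote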